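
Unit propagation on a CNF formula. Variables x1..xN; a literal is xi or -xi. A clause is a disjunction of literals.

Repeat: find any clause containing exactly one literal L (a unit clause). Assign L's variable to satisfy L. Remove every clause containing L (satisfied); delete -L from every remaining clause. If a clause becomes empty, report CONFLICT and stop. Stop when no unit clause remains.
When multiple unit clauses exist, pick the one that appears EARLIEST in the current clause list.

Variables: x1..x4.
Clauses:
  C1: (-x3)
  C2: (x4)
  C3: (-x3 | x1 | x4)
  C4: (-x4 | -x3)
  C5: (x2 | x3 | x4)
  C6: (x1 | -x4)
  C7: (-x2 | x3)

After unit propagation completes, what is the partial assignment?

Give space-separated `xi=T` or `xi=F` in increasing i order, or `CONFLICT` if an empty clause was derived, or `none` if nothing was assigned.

Answer: x1=T x2=F x3=F x4=T

Derivation:
unit clause [-3] forces x3=F; simplify:
  drop 3 from [2, 3, 4] -> [2, 4]
  drop 3 from [-2, 3] -> [-2]
  satisfied 3 clause(s); 4 remain; assigned so far: [3]
unit clause [4] forces x4=T; simplify:
  drop -4 from [1, -4] -> [1]
  satisfied 2 clause(s); 2 remain; assigned so far: [3, 4]
unit clause [1] forces x1=T; simplify:
  satisfied 1 clause(s); 1 remain; assigned so far: [1, 3, 4]
unit clause [-2] forces x2=F; simplify:
  satisfied 1 clause(s); 0 remain; assigned so far: [1, 2, 3, 4]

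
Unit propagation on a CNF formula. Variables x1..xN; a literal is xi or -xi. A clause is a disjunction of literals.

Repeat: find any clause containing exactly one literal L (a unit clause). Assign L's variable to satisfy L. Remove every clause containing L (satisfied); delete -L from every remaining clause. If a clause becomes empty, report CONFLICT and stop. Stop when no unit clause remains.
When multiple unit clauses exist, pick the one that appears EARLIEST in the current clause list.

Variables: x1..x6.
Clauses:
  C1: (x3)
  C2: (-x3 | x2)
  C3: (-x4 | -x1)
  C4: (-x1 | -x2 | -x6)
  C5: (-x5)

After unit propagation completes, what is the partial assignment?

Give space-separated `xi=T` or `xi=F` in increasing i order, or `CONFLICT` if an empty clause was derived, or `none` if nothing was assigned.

Answer: x2=T x3=T x5=F

Derivation:
unit clause [3] forces x3=T; simplify:
  drop -3 from [-3, 2] -> [2]
  satisfied 1 clause(s); 4 remain; assigned so far: [3]
unit clause [2] forces x2=T; simplify:
  drop -2 from [-1, -2, -6] -> [-1, -6]
  satisfied 1 clause(s); 3 remain; assigned so far: [2, 3]
unit clause [-5] forces x5=F; simplify:
  satisfied 1 clause(s); 2 remain; assigned so far: [2, 3, 5]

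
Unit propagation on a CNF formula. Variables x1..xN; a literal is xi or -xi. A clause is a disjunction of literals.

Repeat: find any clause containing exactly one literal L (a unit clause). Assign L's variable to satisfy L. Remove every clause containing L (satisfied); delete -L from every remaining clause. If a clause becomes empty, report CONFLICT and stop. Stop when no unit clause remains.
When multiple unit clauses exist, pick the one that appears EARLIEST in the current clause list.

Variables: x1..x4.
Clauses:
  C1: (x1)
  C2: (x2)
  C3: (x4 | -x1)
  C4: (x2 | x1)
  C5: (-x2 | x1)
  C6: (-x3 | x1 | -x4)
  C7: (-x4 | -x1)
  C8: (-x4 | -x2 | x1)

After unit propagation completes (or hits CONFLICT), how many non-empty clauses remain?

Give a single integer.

Answer: 0

Derivation:
unit clause [1] forces x1=T; simplify:
  drop -1 from [4, -1] -> [4]
  drop -1 from [-4, -1] -> [-4]
  satisfied 5 clause(s); 3 remain; assigned so far: [1]
unit clause [2] forces x2=T; simplify:
  satisfied 1 clause(s); 2 remain; assigned so far: [1, 2]
unit clause [4] forces x4=T; simplify:
  drop -4 from [-4] -> [] (empty!)
  satisfied 1 clause(s); 1 remain; assigned so far: [1, 2, 4]
CONFLICT (empty clause)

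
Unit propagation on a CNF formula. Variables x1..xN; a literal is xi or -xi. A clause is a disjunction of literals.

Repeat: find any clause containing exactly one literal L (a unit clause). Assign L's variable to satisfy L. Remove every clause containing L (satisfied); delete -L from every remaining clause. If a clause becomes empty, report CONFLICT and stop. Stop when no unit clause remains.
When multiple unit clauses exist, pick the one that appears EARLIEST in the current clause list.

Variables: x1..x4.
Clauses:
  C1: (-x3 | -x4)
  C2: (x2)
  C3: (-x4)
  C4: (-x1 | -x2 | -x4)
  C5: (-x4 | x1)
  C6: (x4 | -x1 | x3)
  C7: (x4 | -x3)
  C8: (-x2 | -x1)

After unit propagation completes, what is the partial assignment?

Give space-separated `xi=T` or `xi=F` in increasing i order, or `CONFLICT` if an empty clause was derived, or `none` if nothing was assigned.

unit clause [2] forces x2=T; simplify:
  drop -2 from [-1, -2, -4] -> [-1, -4]
  drop -2 from [-2, -1] -> [-1]
  satisfied 1 clause(s); 7 remain; assigned so far: [2]
unit clause [-4] forces x4=F; simplify:
  drop 4 from [4, -1, 3] -> [-1, 3]
  drop 4 from [4, -3] -> [-3]
  satisfied 4 clause(s); 3 remain; assigned so far: [2, 4]
unit clause [-3] forces x3=F; simplify:
  drop 3 from [-1, 3] -> [-1]
  satisfied 1 clause(s); 2 remain; assigned so far: [2, 3, 4]
unit clause [-1] forces x1=F; simplify:
  satisfied 2 clause(s); 0 remain; assigned so far: [1, 2, 3, 4]

Answer: x1=F x2=T x3=F x4=F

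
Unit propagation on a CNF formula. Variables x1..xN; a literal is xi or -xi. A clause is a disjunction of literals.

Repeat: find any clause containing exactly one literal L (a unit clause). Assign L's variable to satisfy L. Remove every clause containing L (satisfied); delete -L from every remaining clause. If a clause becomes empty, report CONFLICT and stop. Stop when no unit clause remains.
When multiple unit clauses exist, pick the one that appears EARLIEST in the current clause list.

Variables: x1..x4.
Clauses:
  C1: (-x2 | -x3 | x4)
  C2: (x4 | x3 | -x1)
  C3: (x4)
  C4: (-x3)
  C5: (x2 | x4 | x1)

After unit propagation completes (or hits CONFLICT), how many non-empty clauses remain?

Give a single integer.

unit clause [4] forces x4=T; simplify:
  satisfied 4 clause(s); 1 remain; assigned so far: [4]
unit clause [-3] forces x3=F; simplify:
  satisfied 1 clause(s); 0 remain; assigned so far: [3, 4]

Answer: 0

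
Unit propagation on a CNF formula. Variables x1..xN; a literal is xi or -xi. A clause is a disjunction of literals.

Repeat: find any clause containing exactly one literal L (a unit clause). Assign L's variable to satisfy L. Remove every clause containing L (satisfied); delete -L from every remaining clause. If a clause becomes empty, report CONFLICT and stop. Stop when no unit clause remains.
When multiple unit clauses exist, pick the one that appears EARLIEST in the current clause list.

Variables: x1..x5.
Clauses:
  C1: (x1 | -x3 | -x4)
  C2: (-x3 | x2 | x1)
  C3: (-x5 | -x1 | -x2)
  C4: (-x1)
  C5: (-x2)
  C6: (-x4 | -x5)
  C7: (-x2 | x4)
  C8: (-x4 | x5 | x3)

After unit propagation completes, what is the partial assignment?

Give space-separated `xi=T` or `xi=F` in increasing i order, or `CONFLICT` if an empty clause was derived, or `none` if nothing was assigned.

unit clause [-1] forces x1=F; simplify:
  drop 1 from [1, -3, -4] -> [-3, -4]
  drop 1 from [-3, 2, 1] -> [-3, 2]
  satisfied 2 clause(s); 6 remain; assigned so far: [1]
unit clause [-2] forces x2=F; simplify:
  drop 2 from [-3, 2] -> [-3]
  satisfied 2 clause(s); 4 remain; assigned so far: [1, 2]
unit clause [-3] forces x3=F; simplify:
  drop 3 from [-4, 5, 3] -> [-4, 5]
  satisfied 2 clause(s); 2 remain; assigned so far: [1, 2, 3]

Answer: x1=F x2=F x3=F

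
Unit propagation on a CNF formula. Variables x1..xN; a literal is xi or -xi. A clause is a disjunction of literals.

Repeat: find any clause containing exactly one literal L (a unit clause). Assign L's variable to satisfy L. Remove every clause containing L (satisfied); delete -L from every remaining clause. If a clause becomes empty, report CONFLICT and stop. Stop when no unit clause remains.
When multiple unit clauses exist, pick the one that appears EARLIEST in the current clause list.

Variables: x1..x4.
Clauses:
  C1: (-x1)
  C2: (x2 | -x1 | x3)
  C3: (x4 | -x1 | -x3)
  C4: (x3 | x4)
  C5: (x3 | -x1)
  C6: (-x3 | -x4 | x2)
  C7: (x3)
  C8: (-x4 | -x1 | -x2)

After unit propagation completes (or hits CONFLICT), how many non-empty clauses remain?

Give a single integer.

unit clause [-1] forces x1=F; simplify:
  satisfied 5 clause(s); 3 remain; assigned so far: [1]
unit clause [3] forces x3=T; simplify:
  drop -3 from [-3, -4, 2] -> [-4, 2]
  satisfied 2 clause(s); 1 remain; assigned so far: [1, 3]

Answer: 1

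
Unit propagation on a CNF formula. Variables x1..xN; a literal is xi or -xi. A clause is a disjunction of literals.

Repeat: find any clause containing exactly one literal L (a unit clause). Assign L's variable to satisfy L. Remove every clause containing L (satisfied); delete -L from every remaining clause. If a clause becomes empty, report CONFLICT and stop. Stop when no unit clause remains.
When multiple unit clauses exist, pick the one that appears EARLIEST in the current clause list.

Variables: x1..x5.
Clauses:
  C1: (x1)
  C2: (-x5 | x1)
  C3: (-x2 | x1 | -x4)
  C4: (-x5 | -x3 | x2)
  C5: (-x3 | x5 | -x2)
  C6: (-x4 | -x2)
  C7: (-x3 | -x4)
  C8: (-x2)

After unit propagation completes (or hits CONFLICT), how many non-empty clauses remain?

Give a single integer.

Answer: 2

Derivation:
unit clause [1] forces x1=T; simplify:
  satisfied 3 clause(s); 5 remain; assigned so far: [1]
unit clause [-2] forces x2=F; simplify:
  drop 2 from [-5, -3, 2] -> [-5, -3]
  satisfied 3 clause(s); 2 remain; assigned so far: [1, 2]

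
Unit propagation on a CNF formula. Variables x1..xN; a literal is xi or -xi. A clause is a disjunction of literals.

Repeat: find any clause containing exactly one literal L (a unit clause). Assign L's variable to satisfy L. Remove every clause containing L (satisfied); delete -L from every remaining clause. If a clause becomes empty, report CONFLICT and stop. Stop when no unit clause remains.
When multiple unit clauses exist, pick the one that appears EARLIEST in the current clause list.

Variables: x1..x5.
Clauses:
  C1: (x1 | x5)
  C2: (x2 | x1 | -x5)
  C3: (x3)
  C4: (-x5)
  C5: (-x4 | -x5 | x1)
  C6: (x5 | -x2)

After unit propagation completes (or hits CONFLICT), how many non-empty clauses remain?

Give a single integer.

Answer: 0

Derivation:
unit clause [3] forces x3=T; simplify:
  satisfied 1 clause(s); 5 remain; assigned so far: [3]
unit clause [-5] forces x5=F; simplify:
  drop 5 from [1, 5] -> [1]
  drop 5 from [5, -2] -> [-2]
  satisfied 3 clause(s); 2 remain; assigned so far: [3, 5]
unit clause [1] forces x1=T; simplify:
  satisfied 1 clause(s); 1 remain; assigned so far: [1, 3, 5]
unit clause [-2] forces x2=F; simplify:
  satisfied 1 clause(s); 0 remain; assigned so far: [1, 2, 3, 5]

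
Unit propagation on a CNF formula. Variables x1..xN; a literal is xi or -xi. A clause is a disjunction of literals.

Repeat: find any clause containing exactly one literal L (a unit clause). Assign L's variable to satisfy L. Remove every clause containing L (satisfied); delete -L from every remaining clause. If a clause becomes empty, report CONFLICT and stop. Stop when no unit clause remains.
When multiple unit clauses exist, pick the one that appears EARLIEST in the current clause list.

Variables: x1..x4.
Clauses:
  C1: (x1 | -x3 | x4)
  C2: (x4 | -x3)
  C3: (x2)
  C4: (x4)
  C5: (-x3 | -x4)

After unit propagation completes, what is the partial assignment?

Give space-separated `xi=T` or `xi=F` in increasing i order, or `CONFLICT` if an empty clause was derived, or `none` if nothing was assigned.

Answer: x2=T x3=F x4=T

Derivation:
unit clause [2] forces x2=T; simplify:
  satisfied 1 clause(s); 4 remain; assigned so far: [2]
unit clause [4] forces x4=T; simplify:
  drop -4 from [-3, -4] -> [-3]
  satisfied 3 clause(s); 1 remain; assigned so far: [2, 4]
unit clause [-3] forces x3=F; simplify:
  satisfied 1 clause(s); 0 remain; assigned so far: [2, 3, 4]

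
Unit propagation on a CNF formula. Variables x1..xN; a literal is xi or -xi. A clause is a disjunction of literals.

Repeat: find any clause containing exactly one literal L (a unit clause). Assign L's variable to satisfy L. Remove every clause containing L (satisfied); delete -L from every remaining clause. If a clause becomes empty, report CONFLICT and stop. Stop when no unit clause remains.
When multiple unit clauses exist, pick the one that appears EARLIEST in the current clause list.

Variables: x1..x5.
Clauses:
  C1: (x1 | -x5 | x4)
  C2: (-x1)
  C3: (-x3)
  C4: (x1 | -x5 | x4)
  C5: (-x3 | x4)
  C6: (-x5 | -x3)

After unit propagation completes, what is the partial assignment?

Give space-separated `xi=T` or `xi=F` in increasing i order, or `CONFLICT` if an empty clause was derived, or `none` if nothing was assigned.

Answer: x1=F x3=F

Derivation:
unit clause [-1] forces x1=F; simplify:
  drop 1 from [1, -5, 4] -> [-5, 4]
  drop 1 from [1, -5, 4] -> [-5, 4]
  satisfied 1 clause(s); 5 remain; assigned so far: [1]
unit clause [-3] forces x3=F; simplify:
  satisfied 3 clause(s); 2 remain; assigned so far: [1, 3]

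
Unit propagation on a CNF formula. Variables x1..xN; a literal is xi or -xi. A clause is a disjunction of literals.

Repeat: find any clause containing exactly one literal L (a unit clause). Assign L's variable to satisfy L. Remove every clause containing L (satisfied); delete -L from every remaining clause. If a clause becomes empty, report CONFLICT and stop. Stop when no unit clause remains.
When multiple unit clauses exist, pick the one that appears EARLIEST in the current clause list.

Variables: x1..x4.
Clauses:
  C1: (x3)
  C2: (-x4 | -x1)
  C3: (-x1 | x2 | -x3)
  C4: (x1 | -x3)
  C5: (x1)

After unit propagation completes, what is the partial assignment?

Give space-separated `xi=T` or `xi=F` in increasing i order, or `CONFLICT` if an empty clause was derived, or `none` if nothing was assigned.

Answer: x1=T x2=T x3=T x4=F

Derivation:
unit clause [3] forces x3=T; simplify:
  drop -3 from [-1, 2, -3] -> [-1, 2]
  drop -3 from [1, -3] -> [1]
  satisfied 1 clause(s); 4 remain; assigned so far: [3]
unit clause [1] forces x1=T; simplify:
  drop -1 from [-4, -1] -> [-4]
  drop -1 from [-1, 2] -> [2]
  satisfied 2 clause(s); 2 remain; assigned so far: [1, 3]
unit clause [-4] forces x4=F; simplify:
  satisfied 1 clause(s); 1 remain; assigned so far: [1, 3, 4]
unit clause [2] forces x2=T; simplify:
  satisfied 1 clause(s); 0 remain; assigned so far: [1, 2, 3, 4]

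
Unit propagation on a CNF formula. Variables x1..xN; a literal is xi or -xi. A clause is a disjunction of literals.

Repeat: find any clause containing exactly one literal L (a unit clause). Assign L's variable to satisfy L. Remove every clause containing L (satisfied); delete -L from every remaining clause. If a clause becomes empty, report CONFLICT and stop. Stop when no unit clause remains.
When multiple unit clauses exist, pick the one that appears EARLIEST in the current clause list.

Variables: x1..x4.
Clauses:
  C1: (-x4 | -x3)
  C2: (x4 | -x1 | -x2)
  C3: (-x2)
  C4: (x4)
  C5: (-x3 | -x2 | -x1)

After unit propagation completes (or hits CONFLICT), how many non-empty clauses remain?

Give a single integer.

unit clause [-2] forces x2=F; simplify:
  satisfied 3 clause(s); 2 remain; assigned so far: [2]
unit clause [4] forces x4=T; simplify:
  drop -4 from [-4, -3] -> [-3]
  satisfied 1 clause(s); 1 remain; assigned so far: [2, 4]
unit clause [-3] forces x3=F; simplify:
  satisfied 1 clause(s); 0 remain; assigned so far: [2, 3, 4]

Answer: 0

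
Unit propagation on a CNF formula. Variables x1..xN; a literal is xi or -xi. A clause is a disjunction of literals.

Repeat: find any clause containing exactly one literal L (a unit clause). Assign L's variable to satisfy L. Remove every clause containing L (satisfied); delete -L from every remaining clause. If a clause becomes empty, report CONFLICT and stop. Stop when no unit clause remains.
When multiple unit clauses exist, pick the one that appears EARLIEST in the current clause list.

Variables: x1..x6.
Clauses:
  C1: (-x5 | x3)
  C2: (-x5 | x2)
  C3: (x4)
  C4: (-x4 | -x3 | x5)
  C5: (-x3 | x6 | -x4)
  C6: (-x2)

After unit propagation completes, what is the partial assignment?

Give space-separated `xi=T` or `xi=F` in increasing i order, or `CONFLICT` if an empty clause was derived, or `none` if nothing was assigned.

unit clause [4] forces x4=T; simplify:
  drop -4 from [-4, -3, 5] -> [-3, 5]
  drop -4 from [-3, 6, -4] -> [-3, 6]
  satisfied 1 clause(s); 5 remain; assigned so far: [4]
unit clause [-2] forces x2=F; simplify:
  drop 2 from [-5, 2] -> [-5]
  satisfied 1 clause(s); 4 remain; assigned so far: [2, 4]
unit clause [-5] forces x5=F; simplify:
  drop 5 from [-3, 5] -> [-3]
  satisfied 2 clause(s); 2 remain; assigned so far: [2, 4, 5]
unit clause [-3] forces x3=F; simplify:
  satisfied 2 clause(s); 0 remain; assigned so far: [2, 3, 4, 5]

Answer: x2=F x3=F x4=T x5=F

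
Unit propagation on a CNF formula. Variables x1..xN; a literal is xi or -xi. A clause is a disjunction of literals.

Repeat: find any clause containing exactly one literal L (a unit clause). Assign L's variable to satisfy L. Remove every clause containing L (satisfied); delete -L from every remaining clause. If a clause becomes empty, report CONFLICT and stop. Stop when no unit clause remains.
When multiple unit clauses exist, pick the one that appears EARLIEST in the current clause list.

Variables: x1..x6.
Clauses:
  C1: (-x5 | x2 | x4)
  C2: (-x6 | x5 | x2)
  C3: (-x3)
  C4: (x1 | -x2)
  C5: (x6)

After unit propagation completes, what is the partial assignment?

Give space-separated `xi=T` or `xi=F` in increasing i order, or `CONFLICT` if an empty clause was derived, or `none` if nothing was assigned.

Answer: x3=F x6=T

Derivation:
unit clause [-3] forces x3=F; simplify:
  satisfied 1 clause(s); 4 remain; assigned so far: [3]
unit clause [6] forces x6=T; simplify:
  drop -6 from [-6, 5, 2] -> [5, 2]
  satisfied 1 clause(s); 3 remain; assigned so far: [3, 6]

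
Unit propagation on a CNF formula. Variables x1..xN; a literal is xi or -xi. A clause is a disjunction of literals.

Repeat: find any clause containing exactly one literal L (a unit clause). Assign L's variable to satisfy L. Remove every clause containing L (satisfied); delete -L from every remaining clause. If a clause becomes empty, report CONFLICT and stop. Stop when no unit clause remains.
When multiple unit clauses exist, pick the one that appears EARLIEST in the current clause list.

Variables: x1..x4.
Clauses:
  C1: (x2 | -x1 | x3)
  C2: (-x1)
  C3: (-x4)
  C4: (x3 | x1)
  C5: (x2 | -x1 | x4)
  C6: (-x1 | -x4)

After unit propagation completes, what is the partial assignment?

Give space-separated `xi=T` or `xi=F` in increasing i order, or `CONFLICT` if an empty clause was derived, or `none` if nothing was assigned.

Answer: x1=F x3=T x4=F

Derivation:
unit clause [-1] forces x1=F; simplify:
  drop 1 from [3, 1] -> [3]
  satisfied 4 clause(s); 2 remain; assigned so far: [1]
unit clause [-4] forces x4=F; simplify:
  satisfied 1 clause(s); 1 remain; assigned so far: [1, 4]
unit clause [3] forces x3=T; simplify:
  satisfied 1 clause(s); 0 remain; assigned so far: [1, 3, 4]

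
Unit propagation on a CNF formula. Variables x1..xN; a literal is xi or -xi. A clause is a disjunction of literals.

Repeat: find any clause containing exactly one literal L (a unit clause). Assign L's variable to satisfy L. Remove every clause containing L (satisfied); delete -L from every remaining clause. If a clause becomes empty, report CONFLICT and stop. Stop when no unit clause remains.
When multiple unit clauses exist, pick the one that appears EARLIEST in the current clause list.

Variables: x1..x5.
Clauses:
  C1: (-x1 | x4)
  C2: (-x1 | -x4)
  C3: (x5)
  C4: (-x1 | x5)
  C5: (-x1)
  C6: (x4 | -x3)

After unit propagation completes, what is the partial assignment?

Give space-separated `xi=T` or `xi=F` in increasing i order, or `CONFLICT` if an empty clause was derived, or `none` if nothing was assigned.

unit clause [5] forces x5=T; simplify:
  satisfied 2 clause(s); 4 remain; assigned so far: [5]
unit clause [-1] forces x1=F; simplify:
  satisfied 3 clause(s); 1 remain; assigned so far: [1, 5]

Answer: x1=F x5=T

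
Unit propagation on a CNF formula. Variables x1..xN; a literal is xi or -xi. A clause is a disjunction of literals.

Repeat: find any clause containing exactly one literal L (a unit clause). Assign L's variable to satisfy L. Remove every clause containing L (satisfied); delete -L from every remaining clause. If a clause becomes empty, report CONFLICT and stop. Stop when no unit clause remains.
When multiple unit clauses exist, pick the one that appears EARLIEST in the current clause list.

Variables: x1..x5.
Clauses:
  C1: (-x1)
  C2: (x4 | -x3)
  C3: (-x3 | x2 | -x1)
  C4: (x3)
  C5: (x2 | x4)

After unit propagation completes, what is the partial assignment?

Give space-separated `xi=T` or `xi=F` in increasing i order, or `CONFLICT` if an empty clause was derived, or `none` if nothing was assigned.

unit clause [-1] forces x1=F; simplify:
  satisfied 2 clause(s); 3 remain; assigned so far: [1]
unit clause [3] forces x3=T; simplify:
  drop -3 from [4, -3] -> [4]
  satisfied 1 clause(s); 2 remain; assigned so far: [1, 3]
unit clause [4] forces x4=T; simplify:
  satisfied 2 clause(s); 0 remain; assigned so far: [1, 3, 4]

Answer: x1=F x3=T x4=T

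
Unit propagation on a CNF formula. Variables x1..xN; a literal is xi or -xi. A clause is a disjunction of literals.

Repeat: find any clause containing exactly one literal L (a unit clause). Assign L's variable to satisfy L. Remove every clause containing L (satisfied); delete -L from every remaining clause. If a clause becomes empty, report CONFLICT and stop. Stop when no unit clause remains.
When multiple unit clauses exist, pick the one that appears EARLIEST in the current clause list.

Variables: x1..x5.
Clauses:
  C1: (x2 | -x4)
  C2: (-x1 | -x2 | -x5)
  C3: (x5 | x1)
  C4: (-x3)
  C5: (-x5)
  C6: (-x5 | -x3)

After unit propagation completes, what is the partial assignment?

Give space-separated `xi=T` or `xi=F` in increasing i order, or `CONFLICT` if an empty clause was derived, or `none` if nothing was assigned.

Answer: x1=T x3=F x5=F

Derivation:
unit clause [-3] forces x3=F; simplify:
  satisfied 2 clause(s); 4 remain; assigned so far: [3]
unit clause [-5] forces x5=F; simplify:
  drop 5 from [5, 1] -> [1]
  satisfied 2 clause(s); 2 remain; assigned so far: [3, 5]
unit clause [1] forces x1=T; simplify:
  satisfied 1 clause(s); 1 remain; assigned so far: [1, 3, 5]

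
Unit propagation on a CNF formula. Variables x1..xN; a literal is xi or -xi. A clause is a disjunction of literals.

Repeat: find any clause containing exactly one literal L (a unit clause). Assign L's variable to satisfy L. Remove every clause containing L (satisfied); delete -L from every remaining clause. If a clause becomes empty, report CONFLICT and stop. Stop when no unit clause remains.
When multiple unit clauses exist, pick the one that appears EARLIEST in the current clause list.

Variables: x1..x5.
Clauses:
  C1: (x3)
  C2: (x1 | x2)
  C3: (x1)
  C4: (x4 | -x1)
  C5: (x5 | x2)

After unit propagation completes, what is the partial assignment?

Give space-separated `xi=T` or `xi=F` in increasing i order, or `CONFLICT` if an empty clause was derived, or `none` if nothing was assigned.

Answer: x1=T x3=T x4=T

Derivation:
unit clause [3] forces x3=T; simplify:
  satisfied 1 clause(s); 4 remain; assigned so far: [3]
unit clause [1] forces x1=T; simplify:
  drop -1 from [4, -1] -> [4]
  satisfied 2 clause(s); 2 remain; assigned so far: [1, 3]
unit clause [4] forces x4=T; simplify:
  satisfied 1 clause(s); 1 remain; assigned so far: [1, 3, 4]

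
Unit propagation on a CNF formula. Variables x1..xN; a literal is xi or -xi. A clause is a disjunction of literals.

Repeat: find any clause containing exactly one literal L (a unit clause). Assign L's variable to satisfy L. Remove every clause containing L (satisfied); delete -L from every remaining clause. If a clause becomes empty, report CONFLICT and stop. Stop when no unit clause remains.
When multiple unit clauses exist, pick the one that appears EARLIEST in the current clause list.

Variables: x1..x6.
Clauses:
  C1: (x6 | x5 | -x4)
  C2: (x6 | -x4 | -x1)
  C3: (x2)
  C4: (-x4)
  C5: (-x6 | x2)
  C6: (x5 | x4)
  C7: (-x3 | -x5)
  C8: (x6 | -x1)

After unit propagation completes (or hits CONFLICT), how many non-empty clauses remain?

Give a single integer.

Answer: 1

Derivation:
unit clause [2] forces x2=T; simplify:
  satisfied 2 clause(s); 6 remain; assigned so far: [2]
unit clause [-4] forces x4=F; simplify:
  drop 4 from [5, 4] -> [5]
  satisfied 3 clause(s); 3 remain; assigned so far: [2, 4]
unit clause [5] forces x5=T; simplify:
  drop -5 from [-3, -5] -> [-3]
  satisfied 1 clause(s); 2 remain; assigned so far: [2, 4, 5]
unit clause [-3] forces x3=F; simplify:
  satisfied 1 clause(s); 1 remain; assigned so far: [2, 3, 4, 5]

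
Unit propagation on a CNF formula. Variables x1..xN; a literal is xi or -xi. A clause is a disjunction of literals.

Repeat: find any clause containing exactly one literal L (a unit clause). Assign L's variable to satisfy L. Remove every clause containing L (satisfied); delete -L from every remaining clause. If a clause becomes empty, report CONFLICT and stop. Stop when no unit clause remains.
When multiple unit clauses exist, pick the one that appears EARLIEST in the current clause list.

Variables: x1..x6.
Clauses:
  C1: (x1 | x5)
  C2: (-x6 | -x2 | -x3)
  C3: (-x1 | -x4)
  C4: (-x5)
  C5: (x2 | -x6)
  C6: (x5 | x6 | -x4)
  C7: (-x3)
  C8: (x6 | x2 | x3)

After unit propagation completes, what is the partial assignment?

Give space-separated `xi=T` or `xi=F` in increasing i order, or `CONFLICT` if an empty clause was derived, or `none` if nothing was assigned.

unit clause [-5] forces x5=F; simplify:
  drop 5 from [1, 5] -> [1]
  drop 5 from [5, 6, -4] -> [6, -4]
  satisfied 1 clause(s); 7 remain; assigned so far: [5]
unit clause [1] forces x1=T; simplify:
  drop -1 from [-1, -4] -> [-4]
  satisfied 1 clause(s); 6 remain; assigned so far: [1, 5]
unit clause [-4] forces x4=F; simplify:
  satisfied 2 clause(s); 4 remain; assigned so far: [1, 4, 5]
unit clause [-3] forces x3=F; simplify:
  drop 3 from [6, 2, 3] -> [6, 2]
  satisfied 2 clause(s); 2 remain; assigned so far: [1, 3, 4, 5]

Answer: x1=T x3=F x4=F x5=F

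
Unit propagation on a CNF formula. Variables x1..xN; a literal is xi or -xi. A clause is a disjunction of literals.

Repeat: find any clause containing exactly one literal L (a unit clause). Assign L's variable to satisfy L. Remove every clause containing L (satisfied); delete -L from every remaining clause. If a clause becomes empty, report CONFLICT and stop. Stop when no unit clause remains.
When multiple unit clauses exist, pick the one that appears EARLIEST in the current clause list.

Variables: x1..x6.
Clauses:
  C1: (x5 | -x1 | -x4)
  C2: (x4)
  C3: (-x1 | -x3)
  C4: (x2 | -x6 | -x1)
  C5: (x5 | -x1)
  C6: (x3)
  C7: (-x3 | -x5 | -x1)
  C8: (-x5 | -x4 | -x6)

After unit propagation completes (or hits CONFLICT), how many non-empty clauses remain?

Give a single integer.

Answer: 1

Derivation:
unit clause [4] forces x4=T; simplify:
  drop -4 from [5, -1, -4] -> [5, -1]
  drop -4 from [-5, -4, -6] -> [-5, -6]
  satisfied 1 clause(s); 7 remain; assigned so far: [4]
unit clause [3] forces x3=T; simplify:
  drop -3 from [-1, -3] -> [-1]
  drop -3 from [-3, -5, -1] -> [-5, -1]
  satisfied 1 clause(s); 6 remain; assigned so far: [3, 4]
unit clause [-1] forces x1=F; simplify:
  satisfied 5 clause(s); 1 remain; assigned so far: [1, 3, 4]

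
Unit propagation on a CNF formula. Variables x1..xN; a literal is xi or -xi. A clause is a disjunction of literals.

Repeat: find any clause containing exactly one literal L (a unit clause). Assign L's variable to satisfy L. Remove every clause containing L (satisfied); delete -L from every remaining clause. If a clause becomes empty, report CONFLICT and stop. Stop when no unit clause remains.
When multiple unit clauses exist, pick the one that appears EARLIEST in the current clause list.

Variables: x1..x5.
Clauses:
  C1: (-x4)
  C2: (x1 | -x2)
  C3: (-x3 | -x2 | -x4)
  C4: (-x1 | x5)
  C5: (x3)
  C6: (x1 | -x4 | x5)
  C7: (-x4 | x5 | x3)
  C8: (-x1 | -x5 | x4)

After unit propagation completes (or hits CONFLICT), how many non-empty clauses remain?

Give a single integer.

unit clause [-4] forces x4=F; simplify:
  drop 4 from [-1, -5, 4] -> [-1, -5]
  satisfied 4 clause(s); 4 remain; assigned so far: [4]
unit clause [3] forces x3=T; simplify:
  satisfied 1 clause(s); 3 remain; assigned so far: [3, 4]

Answer: 3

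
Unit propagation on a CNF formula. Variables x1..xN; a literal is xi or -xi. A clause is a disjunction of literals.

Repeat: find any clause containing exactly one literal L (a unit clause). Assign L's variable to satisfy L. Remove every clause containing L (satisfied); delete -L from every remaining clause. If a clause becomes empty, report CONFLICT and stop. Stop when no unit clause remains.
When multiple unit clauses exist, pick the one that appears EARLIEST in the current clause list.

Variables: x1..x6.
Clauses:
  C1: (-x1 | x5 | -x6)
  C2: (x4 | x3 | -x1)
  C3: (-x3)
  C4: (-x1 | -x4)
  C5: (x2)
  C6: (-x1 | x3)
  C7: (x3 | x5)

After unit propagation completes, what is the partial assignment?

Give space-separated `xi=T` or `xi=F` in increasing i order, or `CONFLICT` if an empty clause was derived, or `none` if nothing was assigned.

unit clause [-3] forces x3=F; simplify:
  drop 3 from [4, 3, -1] -> [4, -1]
  drop 3 from [-1, 3] -> [-1]
  drop 3 from [3, 5] -> [5]
  satisfied 1 clause(s); 6 remain; assigned so far: [3]
unit clause [2] forces x2=T; simplify:
  satisfied 1 clause(s); 5 remain; assigned so far: [2, 3]
unit clause [-1] forces x1=F; simplify:
  satisfied 4 clause(s); 1 remain; assigned so far: [1, 2, 3]
unit clause [5] forces x5=T; simplify:
  satisfied 1 clause(s); 0 remain; assigned so far: [1, 2, 3, 5]

Answer: x1=F x2=T x3=F x5=T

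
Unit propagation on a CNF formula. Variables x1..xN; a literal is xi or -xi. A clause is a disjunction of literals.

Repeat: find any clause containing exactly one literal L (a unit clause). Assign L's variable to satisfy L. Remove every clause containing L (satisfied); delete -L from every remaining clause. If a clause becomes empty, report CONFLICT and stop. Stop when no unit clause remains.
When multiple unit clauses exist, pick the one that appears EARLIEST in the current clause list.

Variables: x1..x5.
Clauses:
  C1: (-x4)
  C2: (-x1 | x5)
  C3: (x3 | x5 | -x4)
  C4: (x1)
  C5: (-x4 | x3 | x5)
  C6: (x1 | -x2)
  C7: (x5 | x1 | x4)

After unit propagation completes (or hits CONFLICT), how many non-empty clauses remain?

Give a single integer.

Answer: 0

Derivation:
unit clause [-4] forces x4=F; simplify:
  drop 4 from [5, 1, 4] -> [5, 1]
  satisfied 3 clause(s); 4 remain; assigned so far: [4]
unit clause [1] forces x1=T; simplify:
  drop -1 from [-1, 5] -> [5]
  satisfied 3 clause(s); 1 remain; assigned so far: [1, 4]
unit clause [5] forces x5=T; simplify:
  satisfied 1 clause(s); 0 remain; assigned so far: [1, 4, 5]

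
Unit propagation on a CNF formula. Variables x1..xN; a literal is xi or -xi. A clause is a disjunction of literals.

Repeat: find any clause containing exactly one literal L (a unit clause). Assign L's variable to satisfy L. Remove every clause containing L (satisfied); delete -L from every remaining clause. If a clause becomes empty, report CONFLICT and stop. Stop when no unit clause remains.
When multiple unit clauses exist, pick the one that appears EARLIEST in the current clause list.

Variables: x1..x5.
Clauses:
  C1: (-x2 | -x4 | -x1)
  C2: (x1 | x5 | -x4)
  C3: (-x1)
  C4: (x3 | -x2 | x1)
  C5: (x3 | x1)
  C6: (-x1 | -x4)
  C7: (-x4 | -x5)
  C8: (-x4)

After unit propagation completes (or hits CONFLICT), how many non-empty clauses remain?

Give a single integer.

unit clause [-1] forces x1=F; simplify:
  drop 1 from [1, 5, -4] -> [5, -4]
  drop 1 from [3, -2, 1] -> [3, -2]
  drop 1 from [3, 1] -> [3]
  satisfied 3 clause(s); 5 remain; assigned so far: [1]
unit clause [3] forces x3=T; simplify:
  satisfied 2 clause(s); 3 remain; assigned so far: [1, 3]
unit clause [-4] forces x4=F; simplify:
  satisfied 3 clause(s); 0 remain; assigned so far: [1, 3, 4]

Answer: 0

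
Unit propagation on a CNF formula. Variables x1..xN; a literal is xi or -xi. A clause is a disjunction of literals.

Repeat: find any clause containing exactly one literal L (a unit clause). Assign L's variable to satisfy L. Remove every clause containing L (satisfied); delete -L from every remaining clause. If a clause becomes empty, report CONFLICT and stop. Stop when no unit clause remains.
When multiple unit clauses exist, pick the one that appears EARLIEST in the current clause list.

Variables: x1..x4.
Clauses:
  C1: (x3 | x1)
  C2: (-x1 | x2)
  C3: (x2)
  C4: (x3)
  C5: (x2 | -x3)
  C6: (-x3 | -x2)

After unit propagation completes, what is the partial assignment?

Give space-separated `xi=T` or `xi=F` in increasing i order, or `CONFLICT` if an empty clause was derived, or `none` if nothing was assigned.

Answer: CONFLICT

Derivation:
unit clause [2] forces x2=T; simplify:
  drop -2 from [-3, -2] -> [-3]
  satisfied 3 clause(s); 3 remain; assigned so far: [2]
unit clause [3] forces x3=T; simplify:
  drop -3 from [-3] -> [] (empty!)
  satisfied 2 clause(s); 1 remain; assigned so far: [2, 3]
CONFLICT (empty clause)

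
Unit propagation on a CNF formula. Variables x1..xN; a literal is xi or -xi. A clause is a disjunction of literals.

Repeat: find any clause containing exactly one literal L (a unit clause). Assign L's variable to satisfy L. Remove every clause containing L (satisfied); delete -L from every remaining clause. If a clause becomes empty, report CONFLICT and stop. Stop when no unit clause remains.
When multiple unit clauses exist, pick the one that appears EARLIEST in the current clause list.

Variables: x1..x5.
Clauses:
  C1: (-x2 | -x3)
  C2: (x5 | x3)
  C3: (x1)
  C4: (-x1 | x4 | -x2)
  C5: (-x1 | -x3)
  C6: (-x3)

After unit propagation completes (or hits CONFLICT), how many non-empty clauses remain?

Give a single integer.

unit clause [1] forces x1=T; simplify:
  drop -1 from [-1, 4, -2] -> [4, -2]
  drop -1 from [-1, -3] -> [-3]
  satisfied 1 clause(s); 5 remain; assigned so far: [1]
unit clause [-3] forces x3=F; simplify:
  drop 3 from [5, 3] -> [5]
  satisfied 3 clause(s); 2 remain; assigned so far: [1, 3]
unit clause [5] forces x5=T; simplify:
  satisfied 1 clause(s); 1 remain; assigned so far: [1, 3, 5]

Answer: 1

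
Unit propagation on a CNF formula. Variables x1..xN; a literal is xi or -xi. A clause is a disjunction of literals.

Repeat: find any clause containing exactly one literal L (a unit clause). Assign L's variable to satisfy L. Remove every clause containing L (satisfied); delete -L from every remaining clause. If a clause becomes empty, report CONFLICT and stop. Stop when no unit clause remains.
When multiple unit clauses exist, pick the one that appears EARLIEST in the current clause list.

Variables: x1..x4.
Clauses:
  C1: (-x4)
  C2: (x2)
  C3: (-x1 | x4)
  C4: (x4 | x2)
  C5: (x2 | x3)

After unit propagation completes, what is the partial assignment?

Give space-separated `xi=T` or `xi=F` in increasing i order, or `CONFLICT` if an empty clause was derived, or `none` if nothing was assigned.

Answer: x1=F x2=T x4=F

Derivation:
unit clause [-4] forces x4=F; simplify:
  drop 4 from [-1, 4] -> [-1]
  drop 4 from [4, 2] -> [2]
  satisfied 1 clause(s); 4 remain; assigned so far: [4]
unit clause [2] forces x2=T; simplify:
  satisfied 3 clause(s); 1 remain; assigned so far: [2, 4]
unit clause [-1] forces x1=F; simplify:
  satisfied 1 clause(s); 0 remain; assigned so far: [1, 2, 4]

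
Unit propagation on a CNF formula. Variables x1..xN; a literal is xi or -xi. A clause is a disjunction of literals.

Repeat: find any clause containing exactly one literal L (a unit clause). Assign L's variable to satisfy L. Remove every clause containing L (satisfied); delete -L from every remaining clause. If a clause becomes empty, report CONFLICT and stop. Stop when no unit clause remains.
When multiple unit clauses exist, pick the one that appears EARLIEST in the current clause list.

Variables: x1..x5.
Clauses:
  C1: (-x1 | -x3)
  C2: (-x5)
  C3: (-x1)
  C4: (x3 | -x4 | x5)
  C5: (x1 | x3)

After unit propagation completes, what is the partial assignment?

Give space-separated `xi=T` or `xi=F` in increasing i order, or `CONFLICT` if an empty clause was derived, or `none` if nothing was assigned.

Answer: x1=F x3=T x5=F

Derivation:
unit clause [-5] forces x5=F; simplify:
  drop 5 from [3, -4, 5] -> [3, -4]
  satisfied 1 clause(s); 4 remain; assigned so far: [5]
unit clause [-1] forces x1=F; simplify:
  drop 1 from [1, 3] -> [3]
  satisfied 2 clause(s); 2 remain; assigned so far: [1, 5]
unit clause [3] forces x3=T; simplify:
  satisfied 2 clause(s); 0 remain; assigned so far: [1, 3, 5]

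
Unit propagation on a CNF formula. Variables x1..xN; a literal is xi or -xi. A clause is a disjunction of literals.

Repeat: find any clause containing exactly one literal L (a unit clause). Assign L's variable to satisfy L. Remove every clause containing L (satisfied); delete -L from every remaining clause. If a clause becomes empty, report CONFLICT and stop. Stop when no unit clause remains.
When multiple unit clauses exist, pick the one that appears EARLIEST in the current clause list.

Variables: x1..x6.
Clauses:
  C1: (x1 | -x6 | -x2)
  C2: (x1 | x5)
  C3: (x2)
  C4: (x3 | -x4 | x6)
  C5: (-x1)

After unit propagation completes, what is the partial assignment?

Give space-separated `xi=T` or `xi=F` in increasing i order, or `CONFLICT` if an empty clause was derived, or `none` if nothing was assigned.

Answer: x1=F x2=T x5=T x6=F

Derivation:
unit clause [2] forces x2=T; simplify:
  drop -2 from [1, -6, -2] -> [1, -6]
  satisfied 1 clause(s); 4 remain; assigned so far: [2]
unit clause [-1] forces x1=F; simplify:
  drop 1 from [1, -6] -> [-6]
  drop 1 from [1, 5] -> [5]
  satisfied 1 clause(s); 3 remain; assigned so far: [1, 2]
unit clause [-6] forces x6=F; simplify:
  drop 6 from [3, -4, 6] -> [3, -4]
  satisfied 1 clause(s); 2 remain; assigned so far: [1, 2, 6]
unit clause [5] forces x5=T; simplify:
  satisfied 1 clause(s); 1 remain; assigned so far: [1, 2, 5, 6]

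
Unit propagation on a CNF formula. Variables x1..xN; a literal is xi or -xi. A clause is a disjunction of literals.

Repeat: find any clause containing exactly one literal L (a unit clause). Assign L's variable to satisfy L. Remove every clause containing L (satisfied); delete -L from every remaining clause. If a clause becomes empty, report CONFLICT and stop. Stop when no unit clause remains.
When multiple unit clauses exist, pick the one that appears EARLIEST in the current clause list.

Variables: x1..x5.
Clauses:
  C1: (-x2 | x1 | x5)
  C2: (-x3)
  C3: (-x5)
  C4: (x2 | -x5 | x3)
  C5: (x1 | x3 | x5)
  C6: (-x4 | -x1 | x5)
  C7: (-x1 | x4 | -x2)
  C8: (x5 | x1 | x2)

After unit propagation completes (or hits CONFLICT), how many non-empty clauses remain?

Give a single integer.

Answer: 0

Derivation:
unit clause [-3] forces x3=F; simplify:
  drop 3 from [2, -5, 3] -> [2, -5]
  drop 3 from [1, 3, 5] -> [1, 5]
  satisfied 1 clause(s); 7 remain; assigned so far: [3]
unit clause [-5] forces x5=F; simplify:
  drop 5 from [-2, 1, 5] -> [-2, 1]
  drop 5 from [1, 5] -> [1]
  drop 5 from [-4, -1, 5] -> [-4, -1]
  drop 5 from [5, 1, 2] -> [1, 2]
  satisfied 2 clause(s); 5 remain; assigned so far: [3, 5]
unit clause [1] forces x1=T; simplify:
  drop -1 from [-4, -1] -> [-4]
  drop -1 from [-1, 4, -2] -> [4, -2]
  satisfied 3 clause(s); 2 remain; assigned so far: [1, 3, 5]
unit clause [-4] forces x4=F; simplify:
  drop 4 from [4, -2] -> [-2]
  satisfied 1 clause(s); 1 remain; assigned so far: [1, 3, 4, 5]
unit clause [-2] forces x2=F; simplify:
  satisfied 1 clause(s); 0 remain; assigned so far: [1, 2, 3, 4, 5]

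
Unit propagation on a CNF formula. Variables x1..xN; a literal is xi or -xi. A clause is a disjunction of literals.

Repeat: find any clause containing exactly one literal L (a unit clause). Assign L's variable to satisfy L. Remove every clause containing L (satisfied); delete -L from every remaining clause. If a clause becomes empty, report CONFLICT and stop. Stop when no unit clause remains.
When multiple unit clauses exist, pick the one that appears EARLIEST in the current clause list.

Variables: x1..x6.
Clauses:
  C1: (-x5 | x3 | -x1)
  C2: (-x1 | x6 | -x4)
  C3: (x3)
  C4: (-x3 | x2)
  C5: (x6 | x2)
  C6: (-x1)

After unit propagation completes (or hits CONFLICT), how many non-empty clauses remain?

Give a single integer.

unit clause [3] forces x3=T; simplify:
  drop -3 from [-3, 2] -> [2]
  satisfied 2 clause(s); 4 remain; assigned so far: [3]
unit clause [2] forces x2=T; simplify:
  satisfied 2 clause(s); 2 remain; assigned so far: [2, 3]
unit clause [-1] forces x1=F; simplify:
  satisfied 2 clause(s); 0 remain; assigned so far: [1, 2, 3]

Answer: 0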